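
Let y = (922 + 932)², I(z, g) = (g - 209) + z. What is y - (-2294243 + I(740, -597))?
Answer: 5731625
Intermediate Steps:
I(z, g) = -209 + g + z (I(z, g) = (-209 + g) + z = -209 + g + z)
y = 3437316 (y = 1854² = 3437316)
y - (-2294243 + I(740, -597)) = 3437316 - (-2294243 + (-209 - 597 + 740)) = 3437316 - (-2294243 - 66) = 3437316 - 1*(-2294309) = 3437316 + 2294309 = 5731625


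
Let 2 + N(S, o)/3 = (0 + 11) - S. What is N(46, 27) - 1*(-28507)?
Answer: 28396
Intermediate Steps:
N(S, o) = 27 - 3*S (N(S, o) = -6 + 3*((0 + 11) - S) = -6 + 3*(11 - S) = -6 + (33 - 3*S) = 27 - 3*S)
N(46, 27) - 1*(-28507) = (27 - 3*46) - 1*(-28507) = (27 - 138) + 28507 = -111 + 28507 = 28396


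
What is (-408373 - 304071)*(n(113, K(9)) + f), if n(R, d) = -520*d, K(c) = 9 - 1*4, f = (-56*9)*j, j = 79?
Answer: 30219024704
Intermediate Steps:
f = -39816 (f = -56*9*79 = -504*79 = -39816)
K(c) = 5 (K(c) = 9 - 4 = 5)
(-408373 - 304071)*(n(113, K(9)) + f) = (-408373 - 304071)*(-520*5 - 39816) = -712444*(-2600 - 39816) = -712444*(-42416) = 30219024704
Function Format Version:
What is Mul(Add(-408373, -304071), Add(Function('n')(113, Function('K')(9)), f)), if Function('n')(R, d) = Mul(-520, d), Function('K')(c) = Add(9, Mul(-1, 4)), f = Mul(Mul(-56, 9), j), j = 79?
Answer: 30219024704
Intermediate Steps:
f = -39816 (f = Mul(Mul(-56, 9), 79) = Mul(-504, 79) = -39816)
Function('K')(c) = 5 (Function('K')(c) = Add(9, -4) = 5)
Mul(Add(-408373, -304071), Add(Function('n')(113, Function('K')(9)), f)) = Mul(Add(-408373, -304071), Add(Mul(-520, 5), -39816)) = Mul(-712444, Add(-2600, -39816)) = Mul(-712444, -42416) = 30219024704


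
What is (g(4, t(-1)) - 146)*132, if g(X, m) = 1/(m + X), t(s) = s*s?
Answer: -96228/5 ≈ -19246.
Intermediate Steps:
t(s) = s**2
g(X, m) = 1/(X + m)
(g(4, t(-1)) - 146)*132 = (1/(4 + (-1)**2) - 146)*132 = (1/(4 + 1) - 146)*132 = (1/5 - 146)*132 = -729/5*132 = -96228/5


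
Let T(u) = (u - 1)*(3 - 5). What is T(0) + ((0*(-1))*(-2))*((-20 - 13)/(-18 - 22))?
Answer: 2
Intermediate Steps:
T(u) = 2 - 2*u (T(u) = (-1 + u)*(-2) = 2 - 2*u)
T(0) + ((0*(-1))*(-2))*((-20 - 13)/(-18 - 22)) = (2 - 2*0) + ((0*(-1))*(-2))*((-20 - 13)/(-18 - 22)) = (2 + 0) + (0*(-2))*(-33/(-40)) = 2 + 0*(-33*(-1/40)) = 2 + 0*(33/40) = 2 + 0 = 2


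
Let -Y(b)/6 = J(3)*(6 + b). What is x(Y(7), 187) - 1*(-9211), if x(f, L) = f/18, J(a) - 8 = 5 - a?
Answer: 27503/3 ≈ 9167.7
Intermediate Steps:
J(a) = 13 - a (J(a) = 8 + (5 - a) = 13 - a)
Y(b) = -360 - 60*b (Y(b) = -6*(13 - 1*3)*(6 + b) = -6*(13 - 3)*(6 + b) = -60*(6 + b) = -6*(60 + 10*b) = -360 - 60*b)
x(f, L) = f/18 (x(f, L) = f*(1/18) = f/18)
x(Y(7), 187) - 1*(-9211) = (-360 - 60*7)/18 - 1*(-9211) = (-360 - 420)/18 + 9211 = (1/18)*(-780) + 9211 = -130/3 + 9211 = 27503/3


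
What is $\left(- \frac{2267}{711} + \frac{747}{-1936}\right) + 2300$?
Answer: $\frac{3161020771}{1376496} \approx 2296.4$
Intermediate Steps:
$\left(- \frac{2267}{711} + \frac{747}{-1936}\right) + 2300 = \left(\left(-2267\right) \frac{1}{711} + 747 \left(- \frac{1}{1936}\right)\right) + 2300 = \left(- \frac{2267}{711} - \frac{747}{1936}\right) + 2300 = - \frac{4920029}{1376496} + 2300 = \frac{3161020771}{1376496}$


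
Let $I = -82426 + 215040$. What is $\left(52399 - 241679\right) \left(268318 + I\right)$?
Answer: $-75888408960$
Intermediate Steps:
$I = 132614$
$\left(52399 - 241679\right) \left(268318 + I\right) = \left(52399 - 241679\right) \left(268318 + 132614\right) = \left(-189280\right) 400932 = -75888408960$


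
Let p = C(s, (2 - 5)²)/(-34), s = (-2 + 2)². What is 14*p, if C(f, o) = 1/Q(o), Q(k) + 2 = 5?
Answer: -7/51 ≈ -0.13725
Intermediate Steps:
s = 0 (s = 0² = 0)
Q(k) = 3 (Q(k) = -2 + 5 = 3)
C(f, o) = ⅓ (C(f, o) = 1/3 = ⅓)
p = -1/102 (p = (⅓)/(-34) = (⅓)*(-1/34) = -1/102 ≈ -0.0098039)
14*p = 14*(-1/102) = -7/51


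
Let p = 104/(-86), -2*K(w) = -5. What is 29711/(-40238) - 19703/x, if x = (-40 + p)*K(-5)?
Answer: 771799563/4051235 ≈ 190.51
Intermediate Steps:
K(w) = 5/2 (K(w) = -½*(-5) = 5/2)
p = -52/43 (p = 104*(-1/86) = -52/43 ≈ -1.2093)
x = -4430/43 (x = (-40 - 52/43)*(5/2) = -1772/43*5/2 = -4430/43 ≈ -103.02)
29711/(-40238) - 19703/x = 29711/(-40238) - 19703/(-4430/43) = 29711*(-1/40238) - 19703*(-43/4430) = -2701/3658 + 847229/4430 = 771799563/4051235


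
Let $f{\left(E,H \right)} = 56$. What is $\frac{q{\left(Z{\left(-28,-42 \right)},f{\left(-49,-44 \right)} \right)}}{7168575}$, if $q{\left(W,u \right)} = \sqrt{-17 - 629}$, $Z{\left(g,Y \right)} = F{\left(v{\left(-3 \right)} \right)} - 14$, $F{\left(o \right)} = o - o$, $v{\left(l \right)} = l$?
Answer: $\frac{i \sqrt{646}}{7168575} \approx 3.5455 \cdot 10^{-6} i$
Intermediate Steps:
$F{\left(o \right)} = 0$
$Z{\left(g,Y \right)} = -14$ ($Z{\left(g,Y \right)} = 0 - 14 = -14$)
$q{\left(W,u \right)} = i \sqrt{646}$ ($q{\left(W,u \right)} = \sqrt{-646} = i \sqrt{646}$)
$\frac{q{\left(Z{\left(-28,-42 \right)},f{\left(-49,-44 \right)} \right)}}{7168575} = \frac{i \sqrt{646}}{7168575}$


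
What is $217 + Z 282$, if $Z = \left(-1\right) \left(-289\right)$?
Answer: $81715$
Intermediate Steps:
$Z = 289$
$217 + Z 282 = 217 + 289 \cdot 282 = 217 + 81498 = 81715$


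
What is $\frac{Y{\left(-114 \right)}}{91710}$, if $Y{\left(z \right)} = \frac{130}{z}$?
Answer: $- \frac{13}{1045494} \approx -1.2434 \cdot 10^{-5}$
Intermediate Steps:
$\frac{Y{\left(-114 \right)}}{91710} = \frac{130 \frac{1}{-114}}{91710} = 130 \left(- \frac{1}{114}\right) \frac{1}{91710} = \left(- \frac{65}{57}\right) \frac{1}{91710} = - \frac{13}{1045494}$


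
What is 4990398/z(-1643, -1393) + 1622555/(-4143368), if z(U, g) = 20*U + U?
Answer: -987287542649/6807553624 ≈ -145.03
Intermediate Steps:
z(U, g) = 21*U
4990398/z(-1643, -1393) + 1622555/(-4143368) = 4990398/((21*(-1643))) + 1622555/(-4143368) = 4990398/(-34503) + 1622555*(-1/4143368) = 4990398*(-1/34503) - 1622555/4143368 = -237638/1643 - 1622555/4143368 = -987287542649/6807553624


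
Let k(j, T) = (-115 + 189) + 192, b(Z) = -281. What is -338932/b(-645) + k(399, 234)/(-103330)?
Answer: 17510884407/14517865 ≈ 1206.2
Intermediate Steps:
k(j, T) = 266 (k(j, T) = 74 + 192 = 266)
-338932/b(-645) + k(399, 234)/(-103330) = -338932/(-281) + 266/(-103330) = -338932*(-1/281) + 266*(-1/103330) = 338932/281 - 133/51665 = 17510884407/14517865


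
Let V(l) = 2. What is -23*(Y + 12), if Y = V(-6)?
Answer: -322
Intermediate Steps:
Y = 2
-23*(Y + 12) = -23*(2 + 12) = -23*14 = -322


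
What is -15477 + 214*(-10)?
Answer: -17617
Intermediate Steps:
-15477 + 214*(-10) = -15477 - 2140 = -17617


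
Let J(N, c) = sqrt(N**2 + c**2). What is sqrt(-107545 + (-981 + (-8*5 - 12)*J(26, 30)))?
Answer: sqrt(-108526 - 104*sqrt(394)) ≈ 332.55*I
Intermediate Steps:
sqrt(-107545 + (-981 + (-8*5 - 12)*J(26, 30))) = sqrt(-107545 + (-981 + (-8*5 - 12)*sqrt(26**2 + 30**2))) = sqrt(-107545 + (-981 + (-40 - 12)*sqrt(676 + 900))) = sqrt(-107545 + (-981 - 104*sqrt(394))) = sqrt(-108526 - 104*sqrt(394))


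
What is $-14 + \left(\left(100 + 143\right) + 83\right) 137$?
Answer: $44648$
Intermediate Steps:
$-14 + \left(\left(100 + 143\right) + 83\right) 137 = -14 + \left(243 + 83\right) 137 = -14 + 326 \cdot 137 = -14 + 44662 = 44648$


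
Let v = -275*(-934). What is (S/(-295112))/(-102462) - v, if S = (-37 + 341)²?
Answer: -485410633203374/1889860359 ≈ -2.5685e+5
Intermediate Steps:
S = 92416 (S = 304² = 92416)
v = 256850
(S/(-295112))/(-102462) - v = (92416/(-295112))/(-102462) - 1*256850 = (92416*(-1/295112))*(-1/102462) - 256850 = -11552/36889*(-1/102462) - 256850 = 5776/1889860359 - 256850 = -485410633203374/1889860359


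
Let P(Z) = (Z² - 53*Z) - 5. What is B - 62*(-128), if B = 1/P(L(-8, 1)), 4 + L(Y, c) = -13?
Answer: 9404161/1185 ≈ 7936.0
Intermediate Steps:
L(Y, c) = -17 (L(Y, c) = -4 - 13 = -17)
P(Z) = -5 + Z² - 53*Z
B = 1/1185 (B = 1/(-5 + (-17)² - 53*(-17)) = 1/(-5 + 289 + 901) = 1/1185 ≈ 0.00084388)
B - 62*(-128) = 1/1185 - 62*(-128) = 1/1185 + 7936 = 9404161/1185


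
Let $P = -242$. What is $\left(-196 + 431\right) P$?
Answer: $-56870$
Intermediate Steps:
$\left(-196 + 431\right) P = \left(-196 + 431\right) \left(-242\right) = 235 \left(-242\right) = -56870$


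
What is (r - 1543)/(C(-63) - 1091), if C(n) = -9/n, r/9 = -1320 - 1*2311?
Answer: 119777/3818 ≈ 31.372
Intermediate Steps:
r = -32679 (r = 9*(-1320 - 1*2311) = 9*(-1320 - 2311) = 9*(-3631) = -32679)
(r - 1543)/(C(-63) - 1091) = (-32679 - 1543)/(-9/(-63) - 1091) = -34222/(-9*(-1/63) - 1091) = -34222/(⅐ - 1091) = -34222/(-7636/7) = -34222*(-7/7636) = 119777/3818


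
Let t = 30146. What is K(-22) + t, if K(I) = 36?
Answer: 30182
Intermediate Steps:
K(-22) + t = 36 + 30146 = 30182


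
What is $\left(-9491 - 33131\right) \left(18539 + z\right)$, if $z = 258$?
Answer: $-801165734$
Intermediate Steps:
$\left(-9491 - 33131\right) \left(18539 + z\right) = \left(-9491 - 33131\right) \left(18539 + 258\right) = \left(-42622\right) 18797 = -801165734$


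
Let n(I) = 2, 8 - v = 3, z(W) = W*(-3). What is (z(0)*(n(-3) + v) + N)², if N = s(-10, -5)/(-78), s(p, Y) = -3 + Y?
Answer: 16/1521 ≈ 0.010519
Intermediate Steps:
z(W) = -3*W
v = 5 (v = 8 - 1*3 = 8 - 3 = 5)
N = 4/39 (N = (-3 - 5)/(-78) = -8*(-1/78) = 4/39 ≈ 0.10256)
(z(0)*(n(-3) + v) + N)² = ((-3*0)*(2 + 5) + 4/39)² = (0*7 + 4/39)² = (0 + 4/39)² = (4/39)² = 16/1521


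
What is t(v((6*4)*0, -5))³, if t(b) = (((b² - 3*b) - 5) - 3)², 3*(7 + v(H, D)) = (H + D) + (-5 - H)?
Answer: 2538967002643431424/531441 ≈ 4.7775e+12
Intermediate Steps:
v(H, D) = -26/3 + D/3 (v(H, D) = -7 + ((H + D) + (-5 - H))/3 = -7 + ((D + H) + (-5 - H))/3 = -7 + (-5 + D)/3 = -7 + (-5/3 + D/3) = -26/3 + D/3)
t(b) = (-8 + b² - 3*b)² (t(b) = ((-5 + b² - 3*b) - 3)² = (-8 + b² - 3*b)²)
t(v((6*4)*0, -5))³ = ((8 - (-26/3 + (⅓)*(-5))² + 3*(-26/3 + (⅓)*(-5)))²)³ = ((8 - (-26/3 - 5/3)² + 3*(-26/3 - 5/3))²)³ = ((8 - (-31/3)² + 3*(-31/3))²)³ = ((8 - 1*961/9 - 31)²)³ = ((8 - 961/9 - 31)²)³ = ((-1168/9)²)³ = (1364224/81)³ = 2538967002643431424/531441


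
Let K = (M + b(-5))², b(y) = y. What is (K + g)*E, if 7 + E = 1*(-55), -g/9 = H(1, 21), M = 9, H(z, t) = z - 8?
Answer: -4898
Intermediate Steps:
H(z, t) = -8 + z
g = 63 (g = -9*(-8 + 1) = -9*(-7) = 63)
K = 16 (K = (9 - 5)² = 4² = 16)
E = -62 (E = -7 + 1*(-55) = -7 - 55 = -62)
(K + g)*E = (16 + 63)*(-62) = 79*(-62) = -4898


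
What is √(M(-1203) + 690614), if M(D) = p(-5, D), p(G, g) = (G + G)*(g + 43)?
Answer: √702214 ≈ 837.98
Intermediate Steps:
p(G, g) = 2*G*(43 + g) (p(G, g) = (2*G)*(43 + g) = 2*G*(43 + g))
M(D) = -430 - 10*D (M(D) = 2*(-5)*(43 + D) = -430 - 10*D)
√(M(-1203) + 690614) = √((-430 - 10*(-1203)) + 690614) = √((-430 + 12030) + 690614) = √(11600 + 690614) = √702214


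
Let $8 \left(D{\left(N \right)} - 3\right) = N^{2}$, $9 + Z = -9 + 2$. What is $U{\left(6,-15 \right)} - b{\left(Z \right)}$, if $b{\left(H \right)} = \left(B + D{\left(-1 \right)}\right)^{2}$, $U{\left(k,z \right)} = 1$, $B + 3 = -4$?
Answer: $- \frac{897}{64} \approx -14.016$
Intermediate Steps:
$B = -7$ ($B = -3 - 4 = -7$)
$Z = -16$ ($Z = -9 + \left(-9 + 2\right) = -9 - 7 = -16$)
$D{\left(N \right)} = 3 + \frac{N^{2}}{8}$
$b{\left(H \right)} = \frac{961}{64}$ ($b{\left(H \right)} = \left(-7 + \left(3 + \frac{\left(-1\right)^{2}}{8}\right)\right)^{2} = \left(-7 + \left(3 + \frac{1}{8} \cdot 1\right)\right)^{2} = \left(-7 + \left(3 + \frac{1}{8}\right)\right)^{2} = \left(-7 + \frac{25}{8}\right)^{2} = \left(- \frac{31}{8}\right)^{2} = \frac{961}{64}$)
$U{\left(6,-15 \right)} - b{\left(Z \right)} = 1 - \frac{961}{64} = - \frac{897}{64}$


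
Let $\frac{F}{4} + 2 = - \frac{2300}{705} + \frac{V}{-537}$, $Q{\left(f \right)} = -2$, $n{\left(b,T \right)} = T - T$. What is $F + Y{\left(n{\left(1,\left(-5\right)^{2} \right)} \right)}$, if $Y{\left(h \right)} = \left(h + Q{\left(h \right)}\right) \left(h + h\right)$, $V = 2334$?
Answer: $- \frac{970064}{25239} \approx -38.435$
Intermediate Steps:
$n{\left(b,T \right)} = 0$
$Y{\left(h \right)} = 2 h \left(-2 + h\right)$ ($Y{\left(h \right)} = \left(h - 2\right) \left(h + h\right) = \left(-2 + h\right) 2 h = 2 h \left(-2 + h\right)$)
$F = - \frac{970064}{25239}$ ($F = -8 + 4 \left(- \frac{2300}{705} + \frac{2334}{-537}\right) = -8 + 4 \left(\left(-2300\right) \frac{1}{705} + 2334 \left(- \frac{1}{537}\right)\right) = -8 + 4 \left(- \frac{460}{141} - \frac{778}{179}\right) = -8 + 4 \left(- \frac{192038}{25239}\right) = -8 - \frac{768152}{25239} = - \frac{970064}{25239} \approx -38.435$)
$F + Y{\left(n{\left(1,\left(-5\right)^{2} \right)} \right)} = - \frac{970064}{25239} + 2 \cdot 0 \left(-2 + 0\right) = - \frac{970064}{25239} + 2 \cdot 0 \left(-2\right) = - \frac{970064}{25239} + 0 = - \frac{970064}{25239}$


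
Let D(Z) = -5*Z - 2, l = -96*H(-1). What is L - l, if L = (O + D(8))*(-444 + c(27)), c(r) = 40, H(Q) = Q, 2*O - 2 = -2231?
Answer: 467130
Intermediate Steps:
O = -2229/2 (O = 1 + (½)*(-2231) = 1 - 2231/2 = -2229/2 ≈ -1114.5)
l = 96 (l = -96*(-1) = 96)
D(Z) = -2 - 5*Z
L = 467226 (L = (-2229/2 + (-2 - 5*8))*(-444 + 40) = (-2229/2 + (-2 - 40))*(-404) = (-2229/2 - 42)*(-404) = -2313/2*(-404) = 467226)
L - l = 467226 - 1*96 = 467226 - 96 = 467130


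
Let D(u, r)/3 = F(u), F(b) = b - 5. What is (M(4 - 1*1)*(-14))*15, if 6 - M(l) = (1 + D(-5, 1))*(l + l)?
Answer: -37800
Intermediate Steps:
F(b) = -5 + b
D(u, r) = -15 + 3*u (D(u, r) = 3*(-5 + u) = -15 + 3*u)
M(l) = 6 + 58*l (M(l) = 6 - (1 + (-15 + 3*(-5)))*(l + l) = 6 - (1 + (-15 - 15))*2*l = 6 - (1 - 30)*2*l = 6 - (-29)*2*l = 6 - (-58)*l = 6 + 58*l)
(M(4 - 1*1)*(-14))*15 = ((6 + 58*(4 - 1*1))*(-14))*15 = ((6 + 58*(4 - 1))*(-14))*15 = ((6 + 58*3)*(-14))*15 = ((6 + 174)*(-14))*15 = (180*(-14))*15 = -2520*15 = -37800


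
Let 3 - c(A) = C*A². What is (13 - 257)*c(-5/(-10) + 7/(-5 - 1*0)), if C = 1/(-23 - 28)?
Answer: -312747/425 ≈ -735.88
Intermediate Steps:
C = -1/51 (C = 1/(-51) = -1/51 ≈ -0.019608)
c(A) = 3 + A²/51 (c(A) = 3 - (-1)*A²/51 = 3 + A²/51)
(13 - 257)*c(-5/(-10) + 7/(-5 - 1*0)) = (13 - 257)*(3 + (-5/(-10) + 7/(-5 - 1*0))²/51) = -244*(3 + (-5*(-⅒) + 7/(-5 + 0))²/51) = -244*(3 + (½ + 7/(-5))²/51) = -244*(3 + (½ + 7*(-⅕))²/51) = -244*(3 + (½ - 7/5)²/51) = -244*(3 + (-9/10)²/51) = -244*(3 + (1/51)*(81/100)) = -244*(3 + 27/1700) = -244*5127/1700 = -312747/425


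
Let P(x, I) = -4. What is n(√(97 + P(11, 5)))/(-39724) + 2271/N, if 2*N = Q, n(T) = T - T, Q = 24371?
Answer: 4542/24371 ≈ 0.18637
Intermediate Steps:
n(T) = 0
N = 24371/2 (N = (½)*24371 = 24371/2 ≈ 12186.)
n(√(97 + P(11, 5)))/(-39724) + 2271/N = 0/(-39724) + 2271/(24371/2) = 0*(-1/39724) + 2271*(2/24371) = 0 + 4542/24371 = 4542/24371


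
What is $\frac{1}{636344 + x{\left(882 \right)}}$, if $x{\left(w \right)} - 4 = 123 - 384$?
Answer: $\frac{1}{636087} \approx 1.5721 \cdot 10^{-6}$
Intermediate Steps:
$x{\left(w \right)} = -257$ ($x{\left(w \right)} = 4 + \left(123 - 384\right) = 4 - 261 = -257$)
$\frac{1}{636344 + x{\left(882 \right)}} = \frac{1}{636344 - 257} = \frac{1}{636087}$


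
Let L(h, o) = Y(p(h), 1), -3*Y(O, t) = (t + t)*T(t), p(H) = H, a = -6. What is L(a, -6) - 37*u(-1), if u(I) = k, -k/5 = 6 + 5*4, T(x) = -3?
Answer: 4812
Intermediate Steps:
Y(O, t) = 2*t (Y(O, t) = -(t + t)*(-3)/3 = -2*t*(-3)/3 = -(-2)*t = 2*t)
k = -130 (k = -5*(6 + 5*4) = -5*(6 + 20) = -5*26 = -130)
L(h, o) = 2 (L(h, o) = 2*1 = 2)
u(I) = -130
L(a, -6) - 37*u(-1) = 2 - 37*(-130) = 2 + 4810 = 4812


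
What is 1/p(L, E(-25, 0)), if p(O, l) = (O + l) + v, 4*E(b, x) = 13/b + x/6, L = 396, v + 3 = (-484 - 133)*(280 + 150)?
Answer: -100/26491713 ≈ -3.7748e-6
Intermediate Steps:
v = -265313 (v = -3 + (-484 - 133)*(280 + 150) = -3 - 617*430 = -3 - 265310 = -265313)
E(b, x) = x/24 + 13/(4*b) (E(b, x) = (13/b + x/6)/4 = x/24 + 13/(4*b))
p(O, l) = -265313 + O + l (p(O, l) = (O + l) - 265313 = -265313 + O + l)
1/p(L, E(-25, 0)) = 1/(-265313 + 396 + (1/24)*(78 - 25*0)/(-25)) = 1/(-265313 + 396 + (1/24)*(-1/25)*(78 + 0)) = 1/(-265313 + 396 + (1/24)*(-1/25)*78) = 1/(-265313 + 396 - 13/100) = 1/(-26491713/100) = -100/26491713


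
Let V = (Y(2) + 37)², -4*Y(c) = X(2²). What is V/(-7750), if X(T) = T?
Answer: -648/3875 ≈ -0.16723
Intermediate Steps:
Y(c) = -1 (Y(c) = -¼*2² = -¼*4 = -1)
V = 1296 (V = (-1 + 37)² = 36² = 1296)
V/(-7750) = 1296/(-7750) = 1296*(-1/7750) = -648/3875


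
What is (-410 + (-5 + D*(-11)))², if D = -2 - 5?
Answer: 114244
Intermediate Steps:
D = -7
(-410 + (-5 + D*(-11)))² = (-410 + (-5 - 7*(-11)))² = (-410 + (-5 + 77))² = (-410 + 72)² = (-338)² = 114244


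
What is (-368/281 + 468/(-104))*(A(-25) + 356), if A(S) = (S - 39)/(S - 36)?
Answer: -35555850/17141 ≈ -2074.3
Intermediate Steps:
A(S) = (-39 + S)/(-36 + S)
(-368/281 + 468/(-104))*(A(-25) + 356) = (-368/281 + 468/(-104))*((-39 - 25)/(-36 - 25) + 356) = (-368*1/281 + 468*(-1/104))*(-64/(-61) + 356) = (-368/281 - 9/2)*(-1/61*(-64) + 356) = -3265*(64/61 + 356)/562 = -3265/562*21780/61 = -35555850/17141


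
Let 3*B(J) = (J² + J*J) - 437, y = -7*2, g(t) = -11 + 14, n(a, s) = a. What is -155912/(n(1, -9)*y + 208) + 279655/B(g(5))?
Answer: -114043169/40643 ≈ -2806.0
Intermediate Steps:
g(t) = 3
y = -14
B(J) = -437/3 + 2*J²/3 (B(J) = ((J² + J*J) - 437)/3 = ((J² + J²) - 437)/3 = (2*J² - 437)/3 = (-437 + 2*J²)/3 = -437/3 + 2*J²/3)
-155912/(n(1, -9)*y + 208) + 279655/B(g(5)) = -155912/(1*(-14) + 208) + 279655/(-437/3 + (⅔)*3²) = -155912/(-14 + 208) + 279655/(-437/3 + (⅔)*9) = -155912/194 + 279655/(-437/3 + 6) = -155912*1/194 + 279655/(-419/3) = -77956/97 + 279655*(-3/419) = -77956/97 - 838965/419 = -114043169/40643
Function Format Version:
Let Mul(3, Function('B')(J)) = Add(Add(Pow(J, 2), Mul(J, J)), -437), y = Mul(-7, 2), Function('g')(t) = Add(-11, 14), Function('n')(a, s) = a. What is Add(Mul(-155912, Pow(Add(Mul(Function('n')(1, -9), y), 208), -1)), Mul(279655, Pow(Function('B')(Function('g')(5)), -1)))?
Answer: Rational(-114043169, 40643) ≈ -2806.0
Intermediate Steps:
Function('g')(t) = 3
y = -14
Function('B')(J) = Add(Rational(-437, 3), Mul(Rational(2, 3), Pow(J, 2))) (Function('B')(J) = Mul(Rational(1, 3), Add(Add(Pow(J, 2), Mul(J, J)), -437)) = Mul(Rational(1, 3), Add(Add(Pow(J, 2), Pow(J, 2)), -437)) = Mul(Rational(1, 3), Add(Mul(2, Pow(J, 2)), -437)) = Mul(Rational(1, 3), Add(-437, Mul(2, Pow(J, 2)))) = Add(Rational(-437, 3), Mul(Rational(2, 3), Pow(J, 2))))
Add(Mul(-155912, Pow(Add(Mul(Function('n')(1, -9), y), 208), -1)), Mul(279655, Pow(Function('B')(Function('g')(5)), -1))) = Add(Mul(-155912, Pow(Add(Mul(1, -14), 208), -1)), Mul(279655, Pow(Add(Rational(-437, 3), Mul(Rational(2, 3), Pow(3, 2))), -1))) = Add(Mul(-155912, Pow(Add(-14, 208), -1)), Mul(279655, Pow(Add(Rational(-437, 3), Mul(Rational(2, 3), 9)), -1))) = Add(Mul(-155912, Pow(194, -1)), Mul(279655, Pow(Add(Rational(-437, 3), 6), -1))) = Add(Mul(-155912, Rational(1, 194)), Mul(279655, Pow(Rational(-419, 3), -1))) = Add(Rational(-77956, 97), Mul(279655, Rational(-3, 419))) = Add(Rational(-77956, 97), Rational(-838965, 419)) = Rational(-114043169, 40643)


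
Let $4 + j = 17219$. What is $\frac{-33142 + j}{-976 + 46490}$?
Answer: $- \frac{15927}{45514} \approx -0.34994$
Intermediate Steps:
$j = 17215$ ($j = -4 + 17219 = 17215$)
$\frac{-33142 + j}{-976 + 46490} = \frac{-33142 + 17215}{-976 + 46490} = - \frac{15927}{45514}$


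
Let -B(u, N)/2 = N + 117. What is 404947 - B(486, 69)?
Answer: 405319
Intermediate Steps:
B(u, N) = -234 - 2*N (B(u, N) = -2*(N + 117) = -2*(117 + N) = -234 - 2*N)
404947 - B(486, 69) = 404947 - (-234 - 2*69) = 404947 - (-234 - 138) = 404947 - 1*(-372) = 404947 + 372 = 405319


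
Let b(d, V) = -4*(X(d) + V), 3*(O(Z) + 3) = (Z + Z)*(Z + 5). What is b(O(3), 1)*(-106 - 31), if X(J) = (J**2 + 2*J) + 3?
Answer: 109052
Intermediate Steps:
O(Z) = -3 + 2*Z*(5 + Z)/3 (O(Z) = -3 + ((Z + Z)*(Z + 5))/3 = -3 + ((2*Z)*(5 + Z))/3 = -3 + (2*Z*(5 + Z))/3 = -3 + 2*Z*(5 + Z)/3)
X(J) = 3 + J**2 + 2*J
b(d, V) = -12 - 8*d - 4*V - 4*d**2 (b(d, V) = -4*((3 + d**2 + 2*d) + V) = -4*(3 + V + d**2 + 2*d) = -12 - 8*d - 4*V - 4*d**2)
b(O(3), 1)*(-106 - 31) = (-12 - 8*(-3 + (2/3)*3**2 + (10/3)*3) - 4*1 - 4*(-3 + (2/3)*3**2 + (10/3)*3)**2)*(-106 - 31) = (-12 - 8*(-3 + (2/3)*9 + 10) - 4 - 4*(-3 + (2/3)*9 + 10)**2)*(-137) = (-12 - 8*(-3 + 6 + 10) - 4 - 4*(-3 + 6 + 10)**2)*(-137) = (-12 - 8*13 - 4 - 4*13**2)*(-137) = (-12 - 104 - 4 - 4*169)*(-137) = (-12 - 104 - 4 - 676)*(-137) = -796*(-137) = 109052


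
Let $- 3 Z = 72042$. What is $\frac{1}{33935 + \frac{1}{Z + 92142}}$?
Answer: $\frac{68128}{2311923681} \approx 2.9468 \cdot 10^{-5}$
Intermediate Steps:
$Z = -24014$ ($Z = \left(- \frac{1}{3}\right) 72042 = -24014$)
$\frac{1}{33935 + \frac{1}{Z + 92142}} = \frac{1}{33935 + \frac{1}{-24014 + 92142}} = \frac{1}{33935 + \frac{1}{68128}} = \frac{1}{\frac{2311923681}{68128}} = \frac{68128}{2311923681}$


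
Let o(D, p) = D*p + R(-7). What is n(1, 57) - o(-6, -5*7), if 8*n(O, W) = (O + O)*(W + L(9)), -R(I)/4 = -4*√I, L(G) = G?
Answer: -387/2 - 16*I*√7 ≈ -193.5 - 42.332*I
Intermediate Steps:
R(I) = 16*√I (R(I) = -(-16)*√I = 16*√I)
n(O, W) = O*(9 + W)/4 (n(O, W) = ((O + O)*(W + 9))/8 = ((2*O)*(9 + W))/8 = (2*O*(9 + W))/8 = O*(9 + W)/4)
o(D, p) = D*p + 16*I*√7 (o(D, p) = D*p + 16*√(-7) = D*p + 16*(I*√7) = D*p + 16*I*√7)
n(1, 57) - o(-6, -5*7) = (¼)*1*(9 + 57) - (-(-30)*7 + 16*I*√7) = (¼)*1*66 - (-6*(-35) + 16*I*√7) = 33/2 - (210 + 16*I*√7) = 33/2 + (-210 - 16*I*√7) = -387/2 - 16*I*√7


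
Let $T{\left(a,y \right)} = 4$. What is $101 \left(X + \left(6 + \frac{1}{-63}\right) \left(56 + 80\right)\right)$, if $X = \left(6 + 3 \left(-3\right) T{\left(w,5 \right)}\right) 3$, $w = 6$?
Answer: $\frac{4605802}{63} \approx 73108.0$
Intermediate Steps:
$X = -90$ ($X = \left(6 + 3 \left(-3\right) 4\right) 3 = \left(6 - 36\right) 3 = \left(-30\right) 3 = -90$)
$101 \left(X + \left(6 + \frac{1}{-63}\right) \left(56 + 80\right)\right) = 101 \left(-90 + \left(6 + \frac{1}{-63}\right) \left(56 + 80\right)\right) = 101 \left(-90 + \left(6 - \frac{1}{63}\right) 136\right) = 101 \left(-90 + \frac{377}{63} \cdot 136\right) = 101 \left(-90 + \frac{51272}{63}\right) = 101 \cdot \frac{45602}{63} = \frac{4605802}{63}$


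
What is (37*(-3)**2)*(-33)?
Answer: -10989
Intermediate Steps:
(37*(-3)**2)*(-33) = (37*9)*(-33) = 333*(-33) = -10989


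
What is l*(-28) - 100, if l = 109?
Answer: -3152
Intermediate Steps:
l*(-28) - 100 = 109*(-28) - 100 = -3052 - 100 = -3152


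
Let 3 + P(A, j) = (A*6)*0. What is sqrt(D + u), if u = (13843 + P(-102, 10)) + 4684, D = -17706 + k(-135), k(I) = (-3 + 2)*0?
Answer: sqrt(818) ≈ 28.601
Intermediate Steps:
k(I) = 0 (k(I) = -1*0 = 0)
P(A, j) = -3 (P(A, j) = -3 + (A*6)*0 = -3 + (6*A)*0 = -3 + 0 = -3)
D = -17706 (D = -17706 + 0 = -17706)
u = 18524 (u = (13843 - 3) + 4684 = 13840 + 4684 = 18524)
sqrt(D + u) = sqrt(-17706 + 18524) = sqrt(818)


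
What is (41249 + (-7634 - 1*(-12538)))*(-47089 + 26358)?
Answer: -956797843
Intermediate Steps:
(41249 + (-7634 - 1*(-12538)))*(-47089 + 26358) = (41249 + (-7634 + 12538))*(-20731) = (41249 + 4904)*(-20731) = 46153*(-20731) = -956797843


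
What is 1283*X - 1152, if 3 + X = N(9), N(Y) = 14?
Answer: 12961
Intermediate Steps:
X = 11 (X = -3 + 14 = 11)
1283*X - 1152 = 1283*11 - 1152 = 14113 - 1152 = 12961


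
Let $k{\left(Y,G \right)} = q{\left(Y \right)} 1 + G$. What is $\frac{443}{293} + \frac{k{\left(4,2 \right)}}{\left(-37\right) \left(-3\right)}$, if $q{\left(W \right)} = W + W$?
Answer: $\frac{52103}{32523} \approx 1.602$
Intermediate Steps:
$q{\left(W \right)} = 2 W$
$k{\left(Y,G \right)} = G + 2 Y$ ($k{\left(Y,G \right)} = 2 Y 1 + G = 2 Y + G = G + 2 Y$)
$\frac{443}{293} + \frac{k{\left(4,2 \right)}}{\left(-37\right) \left(-3\right)} = \frac{443}{293} + \frac{2 + 2 \cdot 4}{\left(-37\right) \left(-3\right)} = 443 \cdot \frac{1}{293} + \frac{2 + 8}{111} = \frac{443}{293} + 10 \cdot \frac{1}{111} = \frac{443}{293} + \frac{10}{111} = \frac{52103}{32523}$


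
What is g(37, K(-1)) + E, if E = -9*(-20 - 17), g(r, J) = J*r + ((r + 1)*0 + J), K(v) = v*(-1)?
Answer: 371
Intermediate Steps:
K(v) = -v
g(r, J) = J + J*r (g(r, J) = J*r + ((1 + r)*0 + J) = J*r + (0 + J) = J*r + J = J + J*r)
E = 333 (E = -9*(-37) = 333)
g(37, K(-1)) + E = (-1*(-1))*(1 + 37) + 333 = 1*38 + 333 = 38 + 333 = 371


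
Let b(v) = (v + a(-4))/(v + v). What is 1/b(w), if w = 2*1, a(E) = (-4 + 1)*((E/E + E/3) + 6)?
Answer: -4/15 ≈ -0.26667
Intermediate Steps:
a(E) = -21 - E (a(E) = -3*((1 + E*(1/3)) + 6) = -3*((1 + E/3) + 6) = -3*(7 + E/3) = -21 - E)
w = 2
b(v) = (-17 + v)/(2*v) (b(v) = (v + (-21 - 1*(-4)))/(v + v) = (v + (-21 + 4))/((2*v)) = (v - 17)*(1/(2*v)) = (-17 + v)*(1/(2*v)) = (-17 + v)/(2*v))
1/b(w) = 1/((1/2)*(-17 + 2)/2) = 1/((1/2)*(1/2)*(-15)) = 1/(-15/4) = -4/15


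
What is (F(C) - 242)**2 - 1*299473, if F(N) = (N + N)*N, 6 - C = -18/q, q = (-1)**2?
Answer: 528627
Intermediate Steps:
q = 1
C = 24 (C = 6 - (-18)/1 = 6 - (-18) = 6 - 1*(-18) = 6 + 18 = 24)
F(N) = 2*N**2 (F(N) = (2*N)*N = 2*N**2)
(F(C) - 242)**2 - 1*299473 = (2*24**2 - 242)**2 - 1*299473 = (2*576 - 242)**2 - 299473 = (1152 - 242)**2 - 299473 = 910**2 - 299473 = 828100 - 299473 = 528627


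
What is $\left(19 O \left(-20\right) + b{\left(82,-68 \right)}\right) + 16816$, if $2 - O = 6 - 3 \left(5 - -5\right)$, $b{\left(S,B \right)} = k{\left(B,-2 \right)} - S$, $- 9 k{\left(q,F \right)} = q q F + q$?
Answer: $\frac{71002}{9} \approx 7889.1$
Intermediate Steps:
$k{\left(q,F \right)} = - \frac{q}{9} - \frac{F q^{2}}{9}$ ($k{\left(q,F \right)} = - \frac{q q F + q}{9} = - \frac{q^{2} F + q}{9} = - \frac{F q^{2} + q}{9} = - \frac{q + F q^{2}}{9} = - \frac{q}{9} - \frac{F q^{2}}{9}$)
$b{\left(S,B \right)} = - S - \frac{B \left(1 - 2 B\right)}{9}$ ($b{\left(S,B \right)} = - \frac{B \left(1 - 2 B\right)}{9} - S = - S - \frac{B \left(1 - 2 B\right)}{9}$)
$O = 26$ ($O = 2 - \left(6 - 3 \left(5 - -5\right)\right) = 2 - \left(6 - 3 \left(5 + 5\right)\right) = 2 - \left(6 - 30\right) = 2 - -24 = 2 + 24 = 26$)
$\left(19 O \left(-20\right) + b{\left(82,-68 \right)}\right) + 16816 = \left(19 \cdot 26 \left(-20\right) - \left(82 + \frac{68 \left(-1 + 2 \left(-68\right)\right)}{9}\right)\right) + 16816 = \left(494 \left(-20\right) - \left(82 + \frac{68 \left(-1 - 136\right)}{9}\right)\right) + 16816 = \left(-9880 - \left(82 + \frac{68}{9} \left(-137\right)\right)\right) + 16816 = \left(-9880 + \left(-82 + \frac{9316}{9}\right)\right) + 16816 = \left(-9880 + \frac{8578}{9}\right) + 16816 = - \frac{80342}{9} + 16816 = \frac{71002}{9}$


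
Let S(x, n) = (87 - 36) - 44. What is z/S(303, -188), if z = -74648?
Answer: -10664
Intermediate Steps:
S(x, n) = 7 (S(x, n) = 51 - 44 = 7)
z/S(303, -188) = -74648/7 = -74648*⅐ = -10664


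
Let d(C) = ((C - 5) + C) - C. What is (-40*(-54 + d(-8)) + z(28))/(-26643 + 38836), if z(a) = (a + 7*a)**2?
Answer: 52856/12193 ≈ 4.3349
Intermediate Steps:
z(a) = 64*a**2 (z(a) = (8*a)**2 = 64*a**2)
d(C) = -5 + C (d(C) = ((-5 + C) + C) - C = (-5 + 2*C) - C = -5 + C)
(-40*(-54 + d(-8)) + z(28))/(-26643 + 38836) = (-40*(-54 + (-5 - 8)) + 64*28**2)/(-26643 + 38836) = (-40*(-54 - 13) + 64*784)/12193 = (-40*(-67) + 50176)*(1/12193) = (2680 + 50176)*(1/12193) = 52856*(1/12193) = 52856/12193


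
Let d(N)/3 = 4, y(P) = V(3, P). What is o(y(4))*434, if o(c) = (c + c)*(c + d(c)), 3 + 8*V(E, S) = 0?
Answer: -60543/16 ≈ -3783.9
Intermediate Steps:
V(E, S) = -3/8 (V(E, S) = -3/8 + (⅛)*0 = -3/8 + 0 = -3/8)
y(P) = -3/8
d(N) = 12 (d(N) = 3*4 = 12)
o(c) = 2*c*(12 + c) (o(c) = (c + c)*(c + 12) = (2*c)*(12 + c) = 2*c*(12 + c))
o(y(4))*434 = (2*(-3/8)*(12 - 3/8))*434 = (2*(-3/8)*(93/8))*434 = -279/32*434 = -60543/16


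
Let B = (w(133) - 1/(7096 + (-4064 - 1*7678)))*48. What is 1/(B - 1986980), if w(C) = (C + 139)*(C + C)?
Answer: 2323/3451782892 ≈ 6.7299e-7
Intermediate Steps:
w(C) = 2*C*(139 + C) (w(C) = (139 + C)*(2*C) = 2*C*(139 + C))
B = 8067537432/2323 (B = (2*133*(139 + 133) - 1/(7096 + (-4064 - 1*7678)))*48 = (2*133*272 - 1/(7096 + (-4064 - 7678)))*48 = (72352 - 1/(7096 - 11742))*48 = (72352 - 1/(-4646))*48 = (72352 - 1*(-1/4646))*48 = (72352 + 1/4646)*48 = (336147393/4646)*48 = 8067537432/2323 ≈ 3.4729e+6)
1/(B - 1986980) = 1/(8067537432/2323 - 1986980) = 1/(3451782892/2323) = 2323/3451782892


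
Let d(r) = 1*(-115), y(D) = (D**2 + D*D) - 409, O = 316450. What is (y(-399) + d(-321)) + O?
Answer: 634328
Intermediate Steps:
y(D) = -409 + 2*D**2 (y(D) = (D**2 + D**2) - 409 = 2*D**2 - 409 = -409 + 2*D**2)
d(r) = -115
(y(-399) + d(-321)) + O = ((-409 + 2*(-399)**2) - 115) + 316450 = ((-409 + 2*159201) - 115) + 316450 = ((-409 + 318402) - 115) + 316450 = (317993 - 115) + 316450 = 317878 + 316450 = 634328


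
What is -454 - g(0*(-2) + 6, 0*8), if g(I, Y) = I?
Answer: -460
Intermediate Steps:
-454 - g(0*(-2) + 6, 0*8) = -454 - (0*(-2) + 6) = -454 - (0 + 6) = -454 - 1*6 = -454 - 6 = -460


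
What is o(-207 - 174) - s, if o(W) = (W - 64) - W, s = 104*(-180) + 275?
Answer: 18381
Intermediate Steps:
s = -18445 (s = -18720 + 275 = -18445)
o(W) = -64 (o(W) = (-64 + W) - W = -64)
o(-207 - 174) - s = -64 - 1*(-18445) = -64 + 18445 = 18381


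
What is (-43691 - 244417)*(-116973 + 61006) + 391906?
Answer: 16124932342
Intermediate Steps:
(-43691 - 244417)*(-116973 + 61006) + 391906 = -288108*(-55967) + 391906 = 16124540436 + 391906 = 16124932342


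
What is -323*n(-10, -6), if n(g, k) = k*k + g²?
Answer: -43928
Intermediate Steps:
n(g, k) = g² + k² (n(g, k) = k² + g² = g² + k²)
-323*n(-10, -6) = -323*((-10)² + (-6)²) = -323*(100 + 36) = -323*136 = -43928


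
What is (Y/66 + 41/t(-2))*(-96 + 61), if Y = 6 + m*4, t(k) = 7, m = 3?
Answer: -2360/11 ≈ -214.55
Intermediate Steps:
Y = 18 (Y = 6 + 3*4 = 6 + 12 = 18)
(Y/66 + 41/t(-2))*(-96 + 61) = (18/66 + 41/7)*(-96 + 61) = (18*(1/66) + 41*(1/7))*(-35) = (3/11 + 41/7)*(-35) = (472/77)*(-35) = -2360/11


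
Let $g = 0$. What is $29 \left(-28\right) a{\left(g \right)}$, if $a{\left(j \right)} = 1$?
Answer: $-812$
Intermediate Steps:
$29 \left(-28\right) a{\left(g \right)} = 29 \left(-28\right) 1 = \left(-812\right) 1 = -812$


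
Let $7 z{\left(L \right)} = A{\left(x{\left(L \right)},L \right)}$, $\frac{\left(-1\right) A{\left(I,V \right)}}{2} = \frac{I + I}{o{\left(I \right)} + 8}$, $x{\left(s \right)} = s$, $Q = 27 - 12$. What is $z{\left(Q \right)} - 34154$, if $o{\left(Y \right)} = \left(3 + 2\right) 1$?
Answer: $- \frac{3108074}{91} \approx -34155.0$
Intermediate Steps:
$o{\left(Y \right)} = 5$ ($o{\left(Y \right)} = 5 \cdot 1 = 5$)
$Q = 15$
$A{\left(I,V \right)} = - \frac{4 I}{13}$ ($A{\left(I,V \right)} = - 2 \frac{I + I}{5 + 8} = - 2 \frac{2 I}{13} = - \frac{4 I}{13}$)
$z{\left(L \right)} = - \frac{4 L}{91}$ ($z{\left(L \right)} = \frac{\left(- \frac{4}{13}\right) L}{7} = - \frac{4 L}{91}$)
$z{\left(Q \right)} - 34154 = \left(- \frac{4}{91}\right) 15 - 34154 = - \frac{60}{91} - 34154 = - \frac{3108074}{91}$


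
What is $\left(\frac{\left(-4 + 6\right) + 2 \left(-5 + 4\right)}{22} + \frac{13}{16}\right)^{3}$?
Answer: $\frac{2197}{4096} \approx 0.53638$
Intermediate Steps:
$\left(\frac{\left(-4 + 6\right) + 2 \left(-5 + 4\right)}{22} + \frac{13}{16}\right)^{3} = \left(\left(2 + 2 \left(-1\right)\right) \frac{1}{22} + 13 \cdot \frac{1}{16}\right)^{3} = \left(\left(2 - 2\right) \frac{1}{22} + \frac{13}{16}\right)^{3} = \left(0 \cdot \frac{1}{22} + \frac{13}{16}\right)^{3} = \left(0 + \frac{13}{16}\right)^{3} = \left(\frac{13}{16}\right)^{3} = \frac{2197}{4096}$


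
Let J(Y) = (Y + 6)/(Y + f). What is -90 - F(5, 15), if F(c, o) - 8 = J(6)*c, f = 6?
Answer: -103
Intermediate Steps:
J(Y) = 1 (J(Y) = (Y + 6)/(Y + 6) = (6 + Y)/(6 + Y) = 1)
F(c, o) = 8 + c (F(c, o) = 8 + 1*c = 8 + c)
-90 - F(5, 15) = -90 - (8 + 5) = -90 - 1*13 = -90 - 13 = -103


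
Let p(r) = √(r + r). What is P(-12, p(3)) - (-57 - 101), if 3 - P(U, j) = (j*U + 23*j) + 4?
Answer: 157 - 11*√6 ≈ 130.06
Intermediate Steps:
p(r) = √2*√r (p(r) = √(2*r) = √2*√r)
P(U, j) = -1 - 23*j - U*j (P(U, j) = 3 - ((j*U + 23*j) + 4) = 3 - ((U*j + 23*j) + 4) = 3 - ((23*j + U*j) + 4) = 3 - (4 + 23*j + U*j) = 3 + (-4 - 23*j - U*j) = -1 - 23*j - U*j)
P(-12, p(3)) - (-57 - 101) = (-1 - 23*√2*√3 - 1*(-12)*√2*√3) - (-57 - 101) = (-1 - 23*√6 - 1*(-12)*√6) - 1*(-158) = (-1 - 23*√6 + 12*√6) + 158 = (-1 - 11*√6) + 158 = 157 - 11*√6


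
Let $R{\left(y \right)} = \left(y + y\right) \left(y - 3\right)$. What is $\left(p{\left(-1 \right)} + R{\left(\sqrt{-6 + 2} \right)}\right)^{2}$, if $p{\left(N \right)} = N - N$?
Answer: $-80 + 192 i \approx -80.0 + 192.0 i$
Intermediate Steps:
$p{\left(N \right)} = 0$
$R{\left(y \right)} = 2 y \left(-3 + y\right)$
$\left(p{\left(-1 \right)} + R{\left(\sqrt{-6 + 2} \right)}\right)^{2} = \left(0 + 2 \sqrt{-6 + 2} \left(-3 + \sqrt{-6 + 2}\right)\right)^{2} = \left(0 + 2 \sqrt{-4} \left(-3 + \sqrt{-4}\right)\right)^{2} = \left(0 + 2 \cdot 2 i \left(-3 + 2 i\right)\right)^{2} = \left(0 + 4 i \left(-3 + 2 i\right)\right)^{2} = \left(4 i \left(-3 + 2 i\right)\right)^{2} = - 16 \left(-3 + 2 i\right)^{2}$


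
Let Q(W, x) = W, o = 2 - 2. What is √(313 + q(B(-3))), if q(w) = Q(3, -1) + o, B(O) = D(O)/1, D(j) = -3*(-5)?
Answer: 2*√79 ≈ 17.776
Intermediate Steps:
D(j) = 15
o = 0
B(O) = 15 (B(O) = 15/1 = 15*1 = 15)
q(w) = 3 (q(w) = 3 + 0 = 3)
√(313 + q(B(-3))) = √(313 + 3) = √316 = 2*√79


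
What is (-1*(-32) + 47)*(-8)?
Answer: -632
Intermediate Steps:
(-1*(-32) + 47)*(-8) = (32 + 47)*(-8) = 79*(-8) = -632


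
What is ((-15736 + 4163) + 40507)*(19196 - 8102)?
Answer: 320993796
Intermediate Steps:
((-15736 + 4163) + 40507)*(19196 - 8102) = (-11573 + 40507)*11094 = 28934*11094 = 320993796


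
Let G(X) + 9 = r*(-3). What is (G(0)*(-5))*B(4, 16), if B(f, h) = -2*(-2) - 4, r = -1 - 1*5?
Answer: 0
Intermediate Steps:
r = -6 (r = -1 - 5 = -6)
B(f, h) = 0 (B(f, h) = 4 - 4 = 0)
G(X) = 9 (G(X) = -9 - 6*(-3) = -9 + 18 = 9)
(G(0)*(-5))*B(4, 16) = (9*(-5))*0 = -45*0 = 0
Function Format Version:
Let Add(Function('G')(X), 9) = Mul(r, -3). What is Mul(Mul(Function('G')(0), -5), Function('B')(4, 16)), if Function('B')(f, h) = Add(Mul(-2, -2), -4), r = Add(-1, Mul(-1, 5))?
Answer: 0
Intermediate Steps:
r = -6 (r = Add(-1, -5) = -6)
Function('B')(f, h) = 0 (Function('B')(f, h) = Add(4, -4) = 0)
Function('G')(X) = 9 (Function('G')(X) = Add(-9, Mul(-6, -3)) = Add(-9, 18) = 9)
Mul(Mul(Function('G')(0), -5), Function('B')(4, 16)) = Mul(Mul(9, -5), 0) = Mul(-45, 0) = 0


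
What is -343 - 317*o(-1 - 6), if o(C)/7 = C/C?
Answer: -2562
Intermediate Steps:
o(C) = 7 (o(C) = 7*(C/C) = 7*1 = 7)
-343 - 317*o(-1 - 6) = -343 - 317*7 = -343 - 2219 = -2562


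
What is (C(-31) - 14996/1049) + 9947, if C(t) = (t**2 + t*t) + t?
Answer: 12403066/1049 ≈ 11824.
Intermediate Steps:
C(t) = t + 2*t**2 (C(t) = (t**2 + t**2) + t = 2*t**2 + t = t + 2*t**2)
(C(-31) - 14996/1049) + 9947 = (-31*(1 + 2*(-31)) - 14996/1049) + 9947 = (-31*(1 - 62) - 14996*1/1049) + 9947 = (-31*(-61) - 14996/1049) + 9947 = (1891 - 14996/1049) + 9947 = 1968663/1049 + 9947 = 12403066/1049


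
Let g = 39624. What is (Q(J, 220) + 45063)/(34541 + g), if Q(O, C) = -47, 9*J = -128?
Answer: 45016/74165 ≈ 0.60697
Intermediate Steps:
J = -128/9 (J = (1/9)*(-128) = -128/9 ≈ -14.222)
(Q(J, 220) + 45063)/(34541 + g) = (-47 + 45063)/(34541 + 39624) = 45016/74165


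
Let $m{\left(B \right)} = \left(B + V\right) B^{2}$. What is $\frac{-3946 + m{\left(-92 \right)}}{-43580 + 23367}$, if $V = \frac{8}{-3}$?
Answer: $\frac{2415614}{60639} \approx 39.836$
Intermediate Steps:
$V = - \frac{8}{3}$ ($V = 8 \left(- \frac{1}{3}\right) = - \frac{8}{3} \approx -2.6667$)
$m{\left(B \right)} = B^{2} \left(- \frac{8}{3} + B\right)$ ($m{\left(B \right)} = \left(B - \frac{8}{3}\right) B^{2} = \left(- \frac{8}{3} + B\right) B^{2} = B^{2} \left(- \frac{8}{3} + B\right)$)
$\frac{-3946 + m{\left(-92 \right)}}{-43580 + 23367} = \frac{-3946 + \left(-92\right)^{2} \left(- \frac{8}{3} - 92\right)}{-43580 + 23367} = \frac{-3946 + 8464 \left(- \frac{284}{3}\right)}{-20213} = \left(-3946 - \frac{2403776}{3}\right) \left(- \frac{1}{20213}\right) = \left(- \frac{2415614}{3}\right) \left(- \frac{1}{20213}\right) = \frac{2415614}{60639}$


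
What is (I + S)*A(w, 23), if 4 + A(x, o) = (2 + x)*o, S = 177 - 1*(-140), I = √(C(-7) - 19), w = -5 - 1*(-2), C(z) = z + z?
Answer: -8559 - 27*I*√33 ≈ -8559.0 - 155.1*I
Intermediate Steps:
C(z) = 2*z
w = -3 (w = -5 + 2 = -3)
I = I*√33 (I = √(2*(-7) - 19) = √(-14 - 19) = √(-33) = I*√33 ≈ 5.7446*I)
S = 317 (S = 177 + 140 = 317)
A(x, o) = -4 + o*(2 + x) (A(x, o) = -4 + (2 + x)*o = -4 + o*(2 + x))
(I + S)*A(w, 23) = (I*√33 + 317)*(-4 + 2*23 + 23*(-3)) = (317 + I*√33)*(-4 + 46 - 69) = (317 + I*√33)*(-27) = -8559 - 27*I*√33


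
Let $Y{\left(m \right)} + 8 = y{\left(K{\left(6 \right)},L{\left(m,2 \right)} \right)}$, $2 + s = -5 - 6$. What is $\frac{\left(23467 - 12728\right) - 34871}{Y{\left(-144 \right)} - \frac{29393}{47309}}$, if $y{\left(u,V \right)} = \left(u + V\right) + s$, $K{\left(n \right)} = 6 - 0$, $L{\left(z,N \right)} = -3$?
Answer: $\frac{1141660788}{880955} \approx 1295.9$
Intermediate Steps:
$K{\left(n \right)} = 6$ ($K{\left(n \right)} = 6 + 0 = 6$)
$s = -13$ ($s = -2 - 11 = -13$)
$y{\left(u,V \right)} = -13 + V + u$ ($y{\left(u,V \right)} = \left(u + V\right) - 13 = \left(V + u\right) - 13 = -13 + V + u$)
$Y{\left(m \right)} = -18$ ($Y{\left(m \right)} = -8 - 10 = -18$)
$\frac{\left(23467 - 12728\right) - 34871}{Y{\left(-144 \right)} - \frac{29393}{47309}} = \frac{\left(23467 - 12728\right) - 34871}{-18 - \frac{29393}{47309}} = \frac{10739 - 34871}{-18 - \frac{29393}{47309}} = - \frac{24132}{- \frac{880955}{47309}} = \left(-24132\right) \left(- \frac{47309}{880955}\right) = \frac{1141660788}{880955}$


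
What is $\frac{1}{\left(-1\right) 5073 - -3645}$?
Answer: $- \frac{1}{1428} \approx -0.00070028$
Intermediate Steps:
$\frac{1}{\left(-1\right) 5073 - -3645} = \frac{1}{-5073 + 3645} = \frac{1}{-1428} = - \frac{1}{1428}$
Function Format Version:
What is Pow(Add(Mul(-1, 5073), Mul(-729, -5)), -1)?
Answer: Rational(-1, 1428) ≈ -0.00070028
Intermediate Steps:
Pow(Add(Mul(-1, 5073), Mul(-729, -5)), -1) = Pow(Add(-5073, 3645), -1) = Pow(-1428, -1) = Rational(-1, 1428)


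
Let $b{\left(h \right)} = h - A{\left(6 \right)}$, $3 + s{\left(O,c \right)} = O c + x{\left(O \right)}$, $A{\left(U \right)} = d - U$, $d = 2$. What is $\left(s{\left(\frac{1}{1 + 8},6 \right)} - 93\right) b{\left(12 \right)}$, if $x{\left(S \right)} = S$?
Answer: $- \frac{13712}{9} \approx -1523.6$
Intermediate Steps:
$A{\left(U \right)} = 2 - U$
$s{\left(O,c \right)} = -3 + O + O c$ ($s{\left(O,c \right)} = -3 + \left(O c + O\right) = -3 + \left(O + O c\right) = -3 + O + O c$)
$b{\left(h \right)} = 4 + h$ ($b{\left(h \right)} = h - \left(2 - 6\right) = h - -4 = h + 4 = 4 + h$)
$\left(s{\left(\frac{1}{1 + 8},6 \right)} - 93\right) b{\left(12 \right)} = \left(\left(-3 + \frac{1}{1 + 8} + \frac{1}{1 + 8} \cdot 6\right) - 93\right) \left(4 + 12\right) = \left(\left(-3 + \frac{1}{9} + \frac{1}{9} \cdot 6\right) - 93\right) 16 = \left(\left(-3 + \frac{1}{9} + \frac{2}{3}\right) - 93\right) 16 = \left(- \frac{20}{9} - 93\right) 16 = \left(- \frac{857}{9}\right) 16 = - \frac{13712}{9}$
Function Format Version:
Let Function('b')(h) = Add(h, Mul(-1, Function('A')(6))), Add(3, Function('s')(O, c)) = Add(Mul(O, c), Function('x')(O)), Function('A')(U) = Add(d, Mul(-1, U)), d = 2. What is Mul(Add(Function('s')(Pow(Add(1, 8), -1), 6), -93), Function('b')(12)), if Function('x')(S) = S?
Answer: Rational(-13712, 9) ≈ -1523.6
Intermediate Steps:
Function('A')(U) = Add(2, Mul(-1, U))
Function('s')(O, c) = Add(-3, O, Mul(O, c)) (Function('s')(O, c) = Add(-3, Add(Mul(O, c), O)) = Add(-3, Add(O, Mul(O, c))) = Add(-3, O, Mul(O, c)))
Function('b')(h) = Add(4, h) (Function('b')(h) = Add(h, Mul(-1, Add(2, Mul(-1, 6)))) = Add(h, Mul(-1, Add(2, -6))) = Add(h, Mul(-1, -4)) = Add(h, 4) = Add(4, h))
Mul(Add(Function('s')(Pow(Add(1, 8), -1), 6), -93), Function('b')(12)) = Mul(Add(Add(-3, Pow(Add(1, 8), -1), Mul(Pow(Add(1, 8), -1), 6)), -93), Add(4, 12)) = Mul(Add(Add(-3, Pow(9, -1), Mul(Pow(9, -1), 6)), -93), 16) = Mul(Add(Add(-3, Rational(1, 9), Mul(Rational(1, 9), 6)), -93), 16) = Mul(Add(Add(-3, Rational(1, 9), Rational(2, 3)), -93), 16) = Mul(Add(Rational(-20, 9), -93), 16) = Mul(Rational(-857, 9), 16) = Rational(-13712, 9)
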